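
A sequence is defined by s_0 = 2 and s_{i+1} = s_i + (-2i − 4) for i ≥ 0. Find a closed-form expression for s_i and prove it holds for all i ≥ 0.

Claim: s_i = -i^2 − 3i + 2.

Base case: s_0 = 2, and -0^2 − 3·0 + 2 = 2.
Assume s_k = -k^2 − 3k + 2.
Then s_{k+1} = s_k + (-2k − 4) = (-k^2 − 3k + 2) + (-2k − 4) = -k^2 − 5k − 2,
and -(k+1)^2 − 3·(k+1) + 2 = -k^2 − 5k − 2.
By induction, s_i = -i^2 − 3i + 2 for all i ≥ 0.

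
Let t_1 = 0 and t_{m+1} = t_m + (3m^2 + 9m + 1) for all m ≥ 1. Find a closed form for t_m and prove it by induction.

Claim: t_m = m^3 + 3m^2 − 3m − 1.

Base case: t_1 = 0, and 1^3 + 3·1^2 − 3·1 − 1 = 0.
Assume t_k = k^3 + 3k^2 − 3k − 1.
Then t_{k+1} = t_k + (3k^2 + 9k + 1) = (k^3 + 3k^2 − 3k − 1) + (3k^2 + 9k + 1) = k^3 + 6k^2 + 6k,
and (k+1)^3 + 3·(k+1)^2 − 3·(k+1) − 1 = k^3 + 6k^2 + 6k.
By induction, t_m = m^3 + 3m^2 − 3m − 1 for all m ≥ 1.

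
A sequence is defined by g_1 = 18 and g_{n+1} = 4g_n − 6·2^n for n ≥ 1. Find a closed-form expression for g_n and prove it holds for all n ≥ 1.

Claim: g_n = 3·4^n + 3·2^n.

Base case: g_1 = 18, and 3·4^1 + 3·2^1 = 12 + 6 = 18.
Assume g_k = 3·4^k + 3·2^k for some k ≥ 1.
Then g_{k+1} = 4g_k − 6·2^k = 4·(3·4^k + 3·2^k) − 6·2^k = 3·4^{k+1} + 12·2^k − 6·2^k = 3·4^{k+1} + 6·2^k = 3·4^{k+1} + 3·2^{k+1}.
This completes the inductive step, so g_n = 3·4^n + 3·2^n for all n ≥ 1.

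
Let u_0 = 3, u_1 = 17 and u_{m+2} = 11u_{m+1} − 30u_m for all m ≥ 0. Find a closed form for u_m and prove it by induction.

Claim: u_m = 2·6^m + 5^m.

Base cases: u_0 = 3 and 2·6^0 + 5^0 = 3; u_1 = 17 and 2·6^1 + 5^1 = 17.
Assume u_j = 2·6^j + 5^j for all 0 ≤ j ≤ k, where k ≥ 1.
Then u_{k+1} = 11u_k − 30u_{k−1} = 11·(2·6^k + 5^k) − 30·(2·6^{k−1} + 5^{k−1}) = 2·(11·6 − 30)6^{k−1} + (11·5 − 30)5^{k−1} = 72·6^{k−1} + 25·5^{k−1} = 2·6^{k+1} + 5^{k+1}.
Hence u_m = 2·6^m + 5^m for every m ≥ 0, by strong induction.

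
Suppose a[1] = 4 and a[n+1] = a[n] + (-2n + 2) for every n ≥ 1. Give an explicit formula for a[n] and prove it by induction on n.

Claim: a[n] = -n^2 + 3n + 2.

Base case: a[1] = 4, and -1^2 + 3·1 + 2 = 4.
Assume a[r] = -r^2 + 3r + 2.
Then a[r+1] = a[r] + (-2r + 2) = (-r^2 + 3r + 2) + (-2r + 2) = -r^2 + r + 4,
and -(r+1)^2 + 3·(r+1) + 2 = -r^2 + r + 4.
By induction, a[n] = -n^2 + 3n + 2 for all n ≥ 1.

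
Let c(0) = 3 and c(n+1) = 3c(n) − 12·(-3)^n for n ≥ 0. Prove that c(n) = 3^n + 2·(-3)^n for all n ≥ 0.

Base case: c(0) = 3, and 3^0 + 2·(-3)^0 = 1 + 2 = 3.
Assume c(r) = 3^r + 2·(-3)^r for some r ≥ 0.
Then c(r+1) = 3c(r) − 12·(-3)^r = 3·(3^r + 2·(-3)^r) − 12·(-3)^r = 3^{r+1} + 6·(-3)^r − 12·(-3)^r = 3^{r+1} − 6·(-3)^r = 3^{r+1} + 2·(-3)^{r+1}.
So the formula holds for r+1, and by induction c(n) = 3^n + 2·(-3)^n for all n ≥ 0.

c(n) = 3^n + 2·(-3)^n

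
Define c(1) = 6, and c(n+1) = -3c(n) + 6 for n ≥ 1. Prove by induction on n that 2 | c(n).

Base case: c(1) = 6 = 2·3, so 2 | c(1).
Assume 2 | c(r), so c(r) = 2t for some integer t.
Then c(r+1) = -3c(r) + 6 = -3·(2t) + 6 = 2(-3t + 3), so 2 | c(r+1).
So the property holds for r+1, and by induction 2 | c(n) for all n ≥ 1.

2 | c(n)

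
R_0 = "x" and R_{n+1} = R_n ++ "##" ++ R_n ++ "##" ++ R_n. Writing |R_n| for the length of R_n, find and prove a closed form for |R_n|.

Claim: |R_n| = 3^{n+1} − 2.

Base case: |R_0| = 1, and 3^{0+1} − 2 = 1.
Assume |R_m| = 3^{m+1} − 2.
Then |R_{m+1}| = 3|R_m| + 4 = 3(3^{m+1} − 2) + 4 = 3^{m+2} − 6 + 4 = 3^{m+2} − 2.
This completes the inductive step, so |R_n| = 3^{n+1} − 2 for all n ≥ 0.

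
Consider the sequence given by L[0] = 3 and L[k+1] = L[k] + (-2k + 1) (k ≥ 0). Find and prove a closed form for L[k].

Claim: L[k] = -k^2 + 2k + 3.

Base case: L[0] = 3, and -0^2 + 2·0 + 3 = 3.
Assume L[m] = -m^2 + 2m + 3.
Then L[m+1] = L[m] + (-2m + 1) = (-m^2 + 2m + 3) + (-2m + 1) = -m^2 + 4,
and -(m+1)^2 + 2·(m+1) + 3 = -m^2 + 4.
Hence L[k] = -k^2 + 2k + 3 for every k ≥ 0, by induction.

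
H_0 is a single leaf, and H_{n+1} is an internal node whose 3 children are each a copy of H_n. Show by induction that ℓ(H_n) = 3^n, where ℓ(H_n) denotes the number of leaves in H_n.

Base case: ℓ(H_0) = 1, and 3^0 = 1.
Assume ℓ(H_j) = 3^j.
Then ℓ(H_{j+1}) = 3·ℓ(H_j) = 3·3^j = 3^{j+1}.
Hence ℓ(H_n) = 3^n for every n ≥ 0, by induction.

ℓ(H_n) = 3^n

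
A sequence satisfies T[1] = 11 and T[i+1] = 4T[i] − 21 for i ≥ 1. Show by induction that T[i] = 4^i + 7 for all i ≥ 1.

Base case: T[1] = 11, and 4^1 + 7 = 4 + 7 = 11.
Assume T[j] = 4^j + 7 for some j ≥ 1.
Then T[j+1] = 4T[j] − 21 = 4·(4^j + 7) − 21 = 4^{j+1} + 28 − 21 = 4^{j+1} + 7.
So the formula holds for j+1, and by induction T[i] = 4^i + 7 for all i ≥ 1.

T[i] = 4^i + 7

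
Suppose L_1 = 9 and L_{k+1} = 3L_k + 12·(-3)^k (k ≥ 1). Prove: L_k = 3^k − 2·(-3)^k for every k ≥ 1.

Base case: L_1 = 9, and 3^1 − 2·(-3)^1 = 3 + 6 = 9.
Assume L_j = 3^j − 2·(-3)^j for some j ≥ 1.
Then L_{j+1} = 3L_j + 12·(-3)^j = 3·(3^j − 2·(-3)^j) + 12·(-3)^j = 3^{j+1} − 6·(-3)^j + 12·(-3)^j = 3^{j+1} + 6·(-3)^j = 3^{j+1} − 2·(-3)^{j+1}.
This completes the inductive step, so L_k = 3^k − 2·(-3)^k for all k ≥ 1.

L_k = 3^k − 2·(-3)^k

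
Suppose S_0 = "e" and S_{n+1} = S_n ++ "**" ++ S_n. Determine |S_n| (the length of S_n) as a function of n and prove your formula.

Claim: |S_n| = 3·2^n − 2.

Base case: |S_0| = 1, and 3·2^0 − 2 = 1.
Assume |S_j| = 3·2^j − 2.
Then |S_{j+1}| = |S_j| + 2 + |S_j| = 2|S_j| + 2 = 2(3·2^j − 2) + 2 = 3·2^{j+1} − 4 + 2 = 3·2^{j+1} − 2.
Hence |S_n| = 3·2^n − 2 for every n ≥ 0, by induction.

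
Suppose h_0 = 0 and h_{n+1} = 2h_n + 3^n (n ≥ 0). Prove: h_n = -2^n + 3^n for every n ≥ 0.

Base case: h_0 = 0, and -2^0 + 3^0 = -1 + 1 = 0.
Assume h_k = -2^k + 3^k for some k ≥ 0.
Then h_{k+1} = 2h_k + 3^k = 2·(-2^k + 3^k) + 3^k = -2^{k+1} + 2·3^k + 3^k = -2^{k+1} + 3·3^k = -2^{k+1} + 3^{k+1}.
Hence h_n = -2^n + 3^n for every n ≥ 0, by induction.

h_n = -2^n + 3^n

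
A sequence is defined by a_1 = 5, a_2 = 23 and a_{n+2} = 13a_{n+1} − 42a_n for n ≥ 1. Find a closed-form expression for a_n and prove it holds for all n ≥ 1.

Claim: a_n = 2·6^n − 7^n.

Base cases: a_1 = 5 and 2·6^1 − 7^1 = 5; a_2 = 23 and 2·6^2 − 7^2 = 23.
Assume a_j = 2·6^j − 7^j for all 1 ≤ j ≤ r, where r ≥ 2.
Then a_{r+1} = 13a_r − 42a_{r−1} = 13·(2·6^r − 7^r) − 42·(2·6^{r−1} − 7^{r−1}) = 2·(13·6 − 42)6^{r−1} − (13·7 − 42)7^{r−1} = 72·6^{r−1} − 49·7^{r−1} = 2·6^{r+1} − 7^{r+1}.
This completes the inductive step, so a_n = 2·6^n − 7^n for all n ≥ 1.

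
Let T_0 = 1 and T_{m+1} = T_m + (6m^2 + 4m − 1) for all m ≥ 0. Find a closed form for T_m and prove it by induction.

Claim: T_m = 2m^3 − m^2 − 2m + 1.

Base case: T_0 = 1, and 2·0^3 − 0^2 − 2·0 + 1 = 1.
Assume T_k = 2k^3 − k^2 − 2k + 1.
Then T_{k+1} = T_k + (6k^2 + 4k − 1) = (2k^3 − k^2 − 2k + 1) + (6k^2 + 4k − 1) = 2k^3 + 5k^2 + 2k,
and 2·(k+1)^3 − (k+1)^2 − 2·(k+1) + 1 = 2k^3 + 5k^2 + 2k.
This completes the inductive step, so T_m = 2m^3 − m^2 − 2m + 1 for all m ≥ 0.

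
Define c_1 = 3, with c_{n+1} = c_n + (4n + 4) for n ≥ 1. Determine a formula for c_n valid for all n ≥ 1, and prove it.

Claim: c_n = 2n^2 + 2n − 1.

Base case: c_1 = 3, and 2·1^2 + 2·1 − 1 = 3.
Assume c_m = 2m^2 + 2m − 1.
Then c_{m+1} = c_m + (4m + 4) = (2m^2 + 2m − 1) + (4m + 4) = 2m^2 + 6m + 3,
and 2·(m+1)^2 + 2·(m+1) − 1 = 2m^2 + 6m + 3.
This completes the inductive step, so c_n = 2n^2 + 2n − 1 for all n ≥ 1.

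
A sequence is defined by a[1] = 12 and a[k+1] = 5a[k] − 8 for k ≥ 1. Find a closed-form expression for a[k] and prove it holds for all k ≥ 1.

Claim: a[k] = 2·5^k + 2.

Base case: a[1] = 12, and 2·5^1 + 2 = 10 + 2 = 12.
Assume a[r] = 2·5^r + 2 for some r ≥ 1.
Then a[r+1] = 5a[r] − 8 = 5·(2·5^r + 2) − 8 = 10·5^r + 10 − 8 = 2·5^{r+1} + 2.
Hence a[k] = 2·5^k + 2 for every k ≥ 1, by induction.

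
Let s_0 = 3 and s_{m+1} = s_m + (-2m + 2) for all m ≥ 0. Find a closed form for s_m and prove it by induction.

Claim: s_m = -m^2 + 3m + 3.

Base case: s_0 = 3, and -0^2 + 3·0 + 3 = 3.
Assume s_k = -k^2 + 3k + 3.
Then s_{k+1} = s_k + (-2k + 2) = (-k^2 + 3k + 3) + (-2k + 2) = -k^2 + k + 5,
and -(k+1)^2 + 3·(k+1) + 3 = -k^2 + k + 5.
By induction, s_m = -m^2 + 3m + 3 for all m ≥ 0.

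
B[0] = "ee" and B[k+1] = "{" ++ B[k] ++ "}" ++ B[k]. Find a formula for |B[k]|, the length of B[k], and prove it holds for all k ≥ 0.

Claim: |B[k]| = 2^{k+2} − 2.

Base case: |B[0]| = 2, and 2^{0+2} − 2 = 2.
Assume |B[j]| = 2^{j+2} − 2.
Then |B[j+1]| = 1 + |B[j]| + 1 + |B[j]| = 2|B[j]| + 2 = 2(2^{j+2} − 2) + 2 = 2^{j+3} − 4 + 2 = 2^{j+3} − 2.
By induction, |B[k]| = 2^{k+2} − 2 for all k ≥ 0.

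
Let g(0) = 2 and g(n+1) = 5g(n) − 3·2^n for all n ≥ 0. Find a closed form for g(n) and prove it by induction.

Claim: g(n) = 5^n + 2^n.

Base case: g(0) = 2, and 5^0 + 2^0 = 1 + 1 = 2.
Assume g(k) = 5^k + 2^k for some k ≥ 0.
Then g(k+1) = 5g(k) − 3·2^k = 5·(5^k + 2^k) − 3·2^k = 5^{k+1} + 5·2^k − 3·2^k = 5^{k+1} + 2·2^k = 5^{k+1} + 2^{k+1}.
So the formula holds for k+1, and by induction g(n) = 5^n + 2^n for all n ≥ 0.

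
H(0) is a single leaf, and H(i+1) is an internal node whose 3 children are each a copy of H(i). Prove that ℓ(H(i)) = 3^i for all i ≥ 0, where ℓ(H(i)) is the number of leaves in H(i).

Base case: ℓ(H(0)) = 1, and 3^0 = 1.
Assume ℓ(H(k)) = 3^k.
Then ℓ(H(k+1)) = 3·ℓ(H(k)) = 3·3^k = 3^{k+1}.
Hence ℓ(H(i)) = 3^i for every i ≥ 0, by induction.

ℓ(H(i)) = 3^i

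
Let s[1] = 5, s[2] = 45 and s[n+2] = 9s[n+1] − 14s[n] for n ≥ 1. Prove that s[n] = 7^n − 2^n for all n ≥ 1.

Base cases: s[1] = 5 and 7^1 − 2^1 = 5; s[2] = 45 and 7^2 − 2^2 = 45.
Assume s[j] = 7^j − 2^j for all 1 ≤ j ≤ r, where r ≥ 2.
Then s[r+1] = 9s[r] − 14s[r−1] = 9·(7^r − 2^r) − 14·(7^{r−1} − 2^{r−1}) = (9·7 − 14)7^{r−1} − (9·2 − 14)2^{r−1} = 49·7^{r−1} − 4·2^{r−1} = 7^{r+1} − 2^{r+1}.
By strong induction, s[n] = 7^n − 2^n for all n ≥ 1.

s[n] = 7^n − 2^n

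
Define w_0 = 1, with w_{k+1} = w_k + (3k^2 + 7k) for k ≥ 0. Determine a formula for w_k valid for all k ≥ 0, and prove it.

Claim: w_k = k^3 + 2k^2 − 3k + 1.

Base case: w_0 = 1, and 0^3 + 2·0^2 − 3·0 + 1 = 1.
Assume w_j = j^3 + 2j^2 − 3j + 1.
Then w_{j+1} = w_j + (3j^2 + 7j) = (j^3 + 2j^2 − 3j + 1) + (3j^2 + 7j) = j^3 + 5j^2 + 4j + 1,
and (j+1)^3 + 2·(j+1)^2 − 3·(j+1) + 1 = j^3 + 5j^2 + 4j + 1.
Hence w_k = k^3 + 2k^2 − 3k + 1 for every k ≥ 0, by induction.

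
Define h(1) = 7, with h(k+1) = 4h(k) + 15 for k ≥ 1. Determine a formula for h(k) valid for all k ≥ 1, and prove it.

Claim: h(k) = 3·4^k − 5.

Base case: h(1) = 7, and 3·4^1 − 5 = 12 − 5 = 7.
Assume h(r) = 3·4^r − 5 for some r ≥ 1.
Then h(r+1) = 4h(r) + 15 = 4·(3·4^r − 5) + 15 = 12·4^r − 20 + 15 = 3·4^{r+1} − 5.
Hence h(k) = 3·4^k − 5 for every k ≥ 1, by induction.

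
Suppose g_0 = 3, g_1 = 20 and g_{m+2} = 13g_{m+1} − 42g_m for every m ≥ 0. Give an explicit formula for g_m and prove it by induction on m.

Claim: g_m = 6^m + 2·7^m.

Base cases: g_0 = 3 and 6^0 + 2·7^0 = 3; g_1 = 20 and 6^1 + 2·7^1 = 20.
Assume g_i = 6^i + 2·7^i for all 0 ≤ i ≤ j, where j ≥ 1.
Then g_{j+1} = 13g_j − 42g_{j−1} = 13·(6^j + 2·7^j) − 42·(6^{j−1} + 2·7^{j−1}) = (13·6 − 42)6^{j−1} + 2·(13·7 − 42)7^{j−1} = 36·6^{j−1} + 98·7^{j−1} = 6^{j+1} + 2·7^{j+1}.
Hence g_m = 6^m + 2·7^m for every m ≥ 0, by strong induction.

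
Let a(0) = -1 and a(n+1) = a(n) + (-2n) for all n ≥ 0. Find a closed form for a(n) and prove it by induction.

Claim: a(n) = -n^2 + n − 1.

Base case: a(0) = -1, and -0^2 + 0 − 1 = -1.
Assume a(r) = -r^2 + r − 1.
Then a(r+1) = a(r) + (-2r) = (-r^2 + r − 1) + (-2r) = -r^2 − r − 1,
and -(r+1)^2 + (r+1) − 1 = -r^2 − r − 1.
By induction, a(n) = -n^2 + n − 1 for all n ≥ 0.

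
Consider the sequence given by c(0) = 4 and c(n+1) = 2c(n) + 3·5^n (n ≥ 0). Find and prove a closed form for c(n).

Claim: c(n) = 3·2^n + 5^n.

Base case: c(0) = 4, and 3·2^0 + 5^0 = 3 + 1 = 4.
Assume c(j) = 3·2^j + 5^j for some j ≥ 0.
Then c(j+1) = 2c(j) + 3·5^j = 2·(3·2^j + 5^j) + 3·5^j = 3·2^{j+1} + 2·5^j + 3·5^j = 3·2^{j+1} + 5·5^j = 3·2^{j+1} + 5^{j+1}.
By induction, c(n) = 3·2^n + 5^n for all n ≥ 0.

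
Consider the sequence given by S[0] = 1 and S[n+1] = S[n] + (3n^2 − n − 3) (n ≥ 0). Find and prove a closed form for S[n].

Claim: S[n] = n^3 − 2n^2 − 2n + 1.

Base case: S[0] = 1, and 0^3 − 2·0^2 − 2·0 + 1 = 1.
Assume S[m] = m^3 − 2m^2 − 2m + 1.
Then S[m+1] = S[m] + (3m^2 − m − 3) = (m^3 − 2m^2 − 2m + 1) + (3m^2 − m − 3) = m^3 + m^2 − 3m − 2,
and (m+1)^3 − 2·(m+1)^2 − 2·(m+1) + 1 = m^3 + m^2 − 3m − 2.
Hence S[n] = n^3 − 2n^2 − 2n + 1 for every n ≥ 0, by induction.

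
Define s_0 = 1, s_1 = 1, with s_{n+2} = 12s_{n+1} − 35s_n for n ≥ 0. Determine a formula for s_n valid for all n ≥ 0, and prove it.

Claim: s_n = 3·5^n − 2·7^n.

Base cases: s_0 = 1 and 3·5^0 − 2·7^0 = 1; s_1 = 1 and 3·5^1 − 2·7^1 = 1.
Assume s_j = 3·5^j − 2·7^j for all 0 ≤ j ≤ k, where k ≥ 1.
Then s_{k+1} = 12s_k − 35s_{k−1} = 12·(3·5^k − 2·7^k) − 35·(3·5^{k−1} − 2·7^{k−1}) = 3·(12·5 − 35)5^{k−1} − 2·(12·7 − 35)7^{k−1} = 75·5^{k−1} − 98·7^{k−1} = 3·5^{k+1} − 2·7^{k+1}.
So the formula holds for k+1, and by strong induction s_n = 3·5^n − 2·7^n for all n ≥ 0.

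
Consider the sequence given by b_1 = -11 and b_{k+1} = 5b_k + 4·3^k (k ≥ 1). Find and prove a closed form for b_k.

Claim: b_k = -5^k − 2·3^k.

Base case: b_1 = -11, and -5^1 − 2·3^1 = -5 − 6 = -11.
Assume b_j = -5^j − 2·3^j for some j ≥ 1.
Then b_{j+1} = 5b_j + 4·3^j = 5·(-5^j − 2·3^j) + 4·3^j = -5^{j+1} − 10·3^j + 4·3^j = -5^{j+1} − 6·3^j = -5^{j+1} − 2·3^{j+1}.
By induction, b_k = -5^k − 2·3^k for all k ≥ 1.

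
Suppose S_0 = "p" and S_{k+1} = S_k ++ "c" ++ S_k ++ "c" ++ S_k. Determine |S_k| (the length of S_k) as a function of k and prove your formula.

Claim: |S_k| = 2·3^k − 1.

Base case: |S_0| = 1, and 2·3^0 − 1 = 1.
Assume |S_j| = 2·3^j − 1.
Then |S_{j+1}| = 3|S_j| + 2 = 3(2·3^j − 1) + 2 = 2·3^{j+1} − 3 + 2 = 2·3^{j+1} − 1.
This completes the inductive step, so |S_k| = 2·3^k − 1 for all k ≥ 0.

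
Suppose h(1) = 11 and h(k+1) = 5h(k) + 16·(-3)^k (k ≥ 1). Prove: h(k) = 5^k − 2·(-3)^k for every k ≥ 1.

Base case: h(1) = 11, and 5^1 − 2·(-3)^1 = 5 + 6 = 11.
Assume h(m) = 5^m − 2·(-3)^m for some m ≥ 1.
Then h(m+1) = 5h(m) + 16·(-3)^m = 5·(5^m − 2·(-3)^m) + 16·(-3)^m = 5^{m+1} − 10·(-3)^m + 16·(-3)^m = 5^{m+1} + 6·(-3)^m = 5^{m+1} − 2·(-3)^{m+1}.
So the formula holds for m+1, and by induction h(k) = 5^k − 2·(-3)^k for all k ≥ 1.

h(k) = 5^k − 2·(-3)^k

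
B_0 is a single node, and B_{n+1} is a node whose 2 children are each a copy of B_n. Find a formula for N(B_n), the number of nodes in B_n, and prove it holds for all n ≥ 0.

Claim: N(B_n) = 2^{n+1} − 1.

Base case: N(B_0) = 1, and 2^{0+1} − 1 = 1.
Assume N(B_m) = 2^{m+1} − 1.
Then N(B_{m+1}) = 1 + 2N(B_m) = 1 + 2(2^{m+1} − 1) = 2^{m+2} − 2 + 1 = 2^{m+2} − 1.
This completes the inductive step, so N(B_n) = 2^{n+1} − 1 for all n ≥ 0.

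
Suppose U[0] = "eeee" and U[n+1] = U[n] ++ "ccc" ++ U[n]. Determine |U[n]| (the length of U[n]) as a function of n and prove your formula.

Claim: |U[n]| = 7·2^n − 3.

Base case: |U[0]| = 4, and 7·2^0 − 3 = 4.
Assume |U[r]| = 7·2^r − 3.
Then |U[r+1]| = |U[r]| + 3 + |U[r]| = 2|U[r]| + 3 = 2(7·2^r − 3) + 3 = 7·2^{r+1} − 6 + 3 = 7·2^{r+1} − 3.
So the formula holds for r+1, and by induction |U[n]| = 7·2^n − 3 for all n ≥ 0.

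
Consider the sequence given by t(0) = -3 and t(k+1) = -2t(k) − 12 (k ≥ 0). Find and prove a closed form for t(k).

Claim: t(k) = (-2)^k − 4.

Base case: t(0) = -3, and (-2)^0 − 4 = 1 − 4 = -3.
Assume t(r) = (-2)^r − 4 for some r ≥ 0.
Then t(r+1) = -2t(r) − 12 = -2·((-2)^r − 4) − 12 = -2·(-2)^r + 8 − 12 = (-2)^{r+1} − 4.
Hence t(k) = (-2)^k − 4 for every k ≥ 0, by induction.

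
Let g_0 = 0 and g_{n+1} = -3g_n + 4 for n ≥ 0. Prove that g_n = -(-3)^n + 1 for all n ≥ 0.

Base case: g_0 = 0, and -(-3)^0 + 1 = -1 + 1 = 0.
Assume g_r = -(-3)^r + 1 for some r ≥ 0.
Then g_{r+1} = -3g_r + 4 = -3·(-(-3)^r + 1) + 4 = 3·(-3)^r − 3 + 4 = -(-3)^{r+1} + 1.
So the formula holds for r+1, and by induction g_n = -(-3)^n + 1 for all n ≥ 0.

g_n = -(-3)^n + 1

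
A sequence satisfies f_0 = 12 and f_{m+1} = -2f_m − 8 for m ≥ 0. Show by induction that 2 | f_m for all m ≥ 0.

Base case: f_0 = 12 = 2·6, so 2 | f_0.
Assume 2 | f_k, so f_k = 2t for some integer t.
Then f_{k+1} = -2f_k − 8 = -2·(2t) − 8 = 2(-2t − 4), so 2 | f_{k+1}.
So the property holds for k+1, and by induction 2 | f_m for all m ≥ 0.

2 | f_m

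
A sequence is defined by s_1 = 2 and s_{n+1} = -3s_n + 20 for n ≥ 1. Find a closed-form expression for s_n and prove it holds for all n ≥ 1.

Claim: s_n = (-3)^n + 5.

Base case: s_1 = 2, and (-3)^1 + 5 = -3 + 5 = 2.
Assume s_j = (-3)^j + 5 for some j ≥ 1.
Then s_{j+1} = -3s_j + 20 = -3·((-3)^j + 5) + 20 = -3·(-3)^j − 15 + 20 = (-3)^{j+1} + 5.
Hence s_n = (-3)^n + 5 for every n ≥ 1, by induction.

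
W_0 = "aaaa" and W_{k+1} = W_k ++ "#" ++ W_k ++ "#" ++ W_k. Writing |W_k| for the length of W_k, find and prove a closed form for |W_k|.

Claim: |W_k| = 5·3^k − 1.

Base case: |W_0| = 4, and 5·3^0 − 1 = 4.
Assume |W_r| = 5·3^r − 1.
Then |W_{r+1}| = 3|W_r| + 2 = 3(5·3^r − 1) + 2 = 5·3^{r+1} − 3 + 2 = 5·3^{r+1} − 1.
By induction, |W_k| = 5·3^k − 1 for all k ≥ 0.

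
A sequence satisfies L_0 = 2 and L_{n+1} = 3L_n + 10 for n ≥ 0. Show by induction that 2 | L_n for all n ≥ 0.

Base case: L_0 = 2 = 2·1, so 2 | L_0.
Assume 2 | L_r, so L_r = 2t for some integer t.
Then L_{r+1} = 3L_r + 10 = 3·(2t) + 10 = 2(3t + 5), so 2 | L_{r+1}.
By induction, 2 | L_n for all n ≥ 0.

2 | L_n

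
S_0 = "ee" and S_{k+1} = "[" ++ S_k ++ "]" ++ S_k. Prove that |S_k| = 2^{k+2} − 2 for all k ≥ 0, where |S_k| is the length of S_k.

Base case: |S_0| = 2, and 2^{0+2} − 2 = 2.
Assume |S_r| = 2^{r+2} − 2.
Then |S_{r+1}| = 1 + |S_r| + 1 + |S_r| = 2|S_r| + 2 = 2(2^{r+2} − 2) + 2 = 2^{r+3} − 4 + 2 = 2^{r+3} − 2.
So the formula holds for r+1, and by induction |S_k| = 2^{k+2} − 2 for all k ≥ 0.

|S_k| = 2^{k+2} − 2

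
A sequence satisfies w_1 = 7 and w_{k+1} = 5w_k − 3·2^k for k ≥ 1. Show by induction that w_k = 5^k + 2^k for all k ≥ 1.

Base case: w_1 = 7, and 5^1 + 2^1 = 5 + 2 = 7.
Assume w_r = 5^r + 2^r for some r ≥ 1.
Then w_{r+1} = 5w_r − 3·2^r = 5·(5^r + 2^r) − 3·2^r = 5^{r+1} + 5·2^r − 3·2^r = 5^{r+1} + 2·2^r = 5^{r+1} + 2^{r+1}.
This completes the inductive step, so w_k = 5^k + 2^k for all k ≥ 1.

w_k = 5^k + 2^k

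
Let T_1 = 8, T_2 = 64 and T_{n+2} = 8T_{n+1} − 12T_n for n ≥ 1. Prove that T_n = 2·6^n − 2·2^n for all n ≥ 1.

Base cases: T_1 = 8 and 2·6^1 − 2·2^1 = 8; T_2 = 64 and 2·6^2 − 2·2^2 = 64.
Assume T_j = 2·6^j − 2·2^j for all 1 ≤ j ≤ r, where r ≥ 2.
Then T_{r+1} = 8T_r − 12T_{r−1} = 8·(2·6^r − 2·2^r) − 12·(2·6^{r−1} − 2·2^{r−1}) = 2·(8·6 − 12)6^{r−1} − 2·(8·2 − 12)2^{r−1} = 72·6^{r−1} − 8·2^{r−1} = 2·6^{r+1} − 2·2^{r+1}.
So the formula holds for r+1, and by strong induction T_n = 2·6^n − 2·2^n for all n ≥ 1.

T_n = 2·6^n − 2·2^n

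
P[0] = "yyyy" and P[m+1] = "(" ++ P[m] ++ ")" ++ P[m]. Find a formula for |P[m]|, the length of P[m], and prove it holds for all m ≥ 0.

Claim: |P[m]| = 6·2^m − 2.

Base case: |P[0]| = 4, and 6·2^0 − 2 = 4.
Assume |P[r]| = 6·2^r − 2.
Then |P[r+1]| = 1 + |P[r]| + 1 + |P[r]| = 2|P[r]| + 2 = 2(6·2^r − 2) + 2 = 6·2^{r+1} − 4 + 2 = 6·2^{r+1} − 2.
This completes the inductive step, so |P[m]| = 6·2^m − 2 for all m ≥ 0.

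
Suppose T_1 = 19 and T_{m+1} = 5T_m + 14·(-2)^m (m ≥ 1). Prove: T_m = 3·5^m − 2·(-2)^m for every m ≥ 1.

Base case: T_1 = 19, and 3·5^1 − 2·(-2)^1 = 15 + 4 = 19.
Assume T_r = 3·5^r − 2·(-2)^r for some r ≥ 1.
Then T_{r+1} = 5T_r + 14·(-2)^r = 5·(3·5^r − 2·(-2)^r) + 14·(-2)^r = 3·5^{r+1} − 10·(-2)^r + 14·(-2)^r = 3·5^{r+1} + 4·(-2)^r = 3·5^{r+1} − 2·(-2)^{r+1}.
So the formula holds for r+1, and by induction T_m = 3·5^m − 2·(-2)^m for all m ≥ 1.

T_m = 3·5^m − 2·(-2)^m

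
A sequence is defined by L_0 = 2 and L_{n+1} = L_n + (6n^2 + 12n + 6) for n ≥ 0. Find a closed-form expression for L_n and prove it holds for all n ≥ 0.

Claim: L_n = 2n^3 + 3n^2 + n + 2.

Base case: L_0 = 2, and 2·0^3 + 3·0^2 + 0 + 2 = 2.
Assume L_k = 2k^3 + 3k^2 + k + 2.
Then L_{k+1} = L_k + (6k^2 + 12k + 6) = (2k^3 + 3k^2 + k + 2) + (6k^2 + 12k + 6) = 2k^3 + 9k^2 + 13k + 8,
and 2·(k+1)^3 + 3·(k+1)^2 + (k+1) + 2 = 2k^3 + 9k^2 + 13k + 8.
By induction, L_n = 2n^3 + 3n^2 + n + 2 for all n ≥ 0.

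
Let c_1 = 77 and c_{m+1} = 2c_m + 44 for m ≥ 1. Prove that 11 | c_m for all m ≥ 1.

Base case: c_1 = 77 = 11·7, so 11 | c_1.
Assume 11 | c_k, so c_k = 11t for some integer t.
Then c_{k+1} = 2c_k + 44 = 2·(11t) + 44 = 11(2t + 4), so 11 | c_{k+1}.
By induction, 11 | c_m for all m ≥ 1.

11 | c_m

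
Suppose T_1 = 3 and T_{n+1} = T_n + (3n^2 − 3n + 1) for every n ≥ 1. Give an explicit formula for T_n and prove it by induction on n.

Claim: T_n = n^3 − 3n^2 + 3n + 2.

Base case: T_1 = 3, and 1^3 − 3·1^2 + 3·1 + 2 = 3.
Assume T_k = k^3 − 3k^2 + 3k + 2.
Then T_{k+1} = T_k + (3k^2 − 3k + 1) = (k^3 − 3k^2 + 3k + 2) + (3k^2 − 3k + 1) = k^3 + 3,
and (k+1)^3 − 3·(k+1)^2 + 3·(k+1) + 2 = k^3 + 3.
By induction, T_n = n^3 − 3n^2 + 3n + 2 for all n ≥ 1.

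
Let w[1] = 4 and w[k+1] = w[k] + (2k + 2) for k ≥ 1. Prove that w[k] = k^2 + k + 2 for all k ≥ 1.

Base case: w[1] = 4, and 1^2 + 1 + 2 = 4.
Assume w[r] = r^2 + r + 2.
Then w[r+1] = w[r] + (2r + 2) = (r^2 + r + 2) + (2r + 2) = r^2 + 3r + 4,
and (r+1)^2 + (r+1) + 2 = r^2 + 3r + 4.
By induction, w[k] = k^2 + k + 2 for all k ≥ 1.

w[k] = k^2 + k + 2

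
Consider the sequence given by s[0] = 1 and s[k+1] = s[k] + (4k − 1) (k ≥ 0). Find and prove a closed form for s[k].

Claim: s[k] = 2k^2 − 3k + 1.

Base case: s[0] = 1, and 2·0^2 − 3·0 + 1 = 1.
Assume s[j] = 2j^2 − 3j + 1.
Then s[j+1] = s[j] + (4j − 1) = (2j^2 − 3j + 1) + (4j − 1) = 2j^2 + j,
and 2·(j+1)^2 − 3·(j+1) + 1 = 2j^2 + j.
By induction, s[k] = 2k^2 − 3k + 1 for all k ≥ 0.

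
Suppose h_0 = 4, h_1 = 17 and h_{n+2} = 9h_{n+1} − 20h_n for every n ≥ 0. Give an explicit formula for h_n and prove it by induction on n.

Claim: h_n = 3·4^n + 5^n.

Base cases: h_0 = 4 and 3·4^0 + 5^0 = 4; h_1 = 17 and 3·4^1 + 5^1 = 17.
Assume h_j = 3·4^j + 5^j for all 0 ≤ j ≤ m, where m ≥ 1.
Then h_{m+1} = 9h_m − 20h_{m−1} = 9·(3·4^m + 5^m) − 20·(3·4^{m−1} + 5^{m−1}) = 3·(9·4 − 20)4^{m−1} + (9·5 − 20)5^{m−1} = 48·4^{m−1} + 25·5^{m−1} = 3·4^{m+1} + 5^{m+1}.
So the formula holds for m+1, and by strong induction h_n = 3·4^n + 5^n for all n ≥ 0.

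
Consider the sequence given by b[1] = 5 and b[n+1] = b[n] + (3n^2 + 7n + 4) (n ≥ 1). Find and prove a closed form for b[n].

Claim: b[n] = n^3 + 2n^2 + n + 1.

Base case: b[1] = 5, and 1^3 + 2·1^2 + 1 + 1 = 5.
Assume b[m] = m^3 + 2m^2 + m + 1.
Then b[m+1] = b[m] + (3m^2 + 7m + 4) = (m^3 + 2m^2 + m + 1) + (3m^2 + 7m + 4) = m^3 + 5m^2 + 8m + 5,
and (m+1)^3 + 2·(m+1)^2 + (m+1) + 1 = m^3 + 5m^2 + 8m + 5.
Hence b[n] = n^3 + 2n^2 + n + 1 for every n ≥ 1, by induction.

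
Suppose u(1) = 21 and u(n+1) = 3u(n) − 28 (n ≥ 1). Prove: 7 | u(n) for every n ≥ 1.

Base case: u(1) = 21 = 7·3, so 7 | u(1).
Assume 7 | u(m), so u(m) = 7t for some integer t.
Then u(m+1) = 3u(m) − 28 = 3·(7t) − 28 = 7(3t − 4), so 7 | u(m+1).
By induction, 7 | u(n) for all n ≥ 1.

7 | u(n)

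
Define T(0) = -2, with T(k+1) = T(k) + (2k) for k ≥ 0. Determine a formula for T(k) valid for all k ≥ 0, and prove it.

Claim: T(k) = k^2 − k − 2.

Base case: T(0) = -2, and 0^2 − 0 − 2 = -2.
Assume T(m) = m^2 − m − 2.
Then T(m+1) = T(m) + (2m) = (m^2 − m − 2) + (2m) = m^2 + m − 2,
and (m+1)^2 − (m+1) − 2 = m^2 + m − 2.
By induction, T(k) = k^2 − k − 2 for all k ≥ 0.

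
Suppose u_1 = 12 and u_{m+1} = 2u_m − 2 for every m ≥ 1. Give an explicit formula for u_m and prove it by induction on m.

Claim: u_m = 5·2^m + 2.

Base case: u_1 = 12, and 5·2^1 + 2 = 10 + 2 = 12.
Assume u_r = 5·2^r + 2 for some r ≥ 1.
Then u_{r+1} = 2u_r − 2 = 2·(5·2^r + 2) − 2 = 10·2^r + 4 − 2 = 5·2^{r+1} + 2.
By induction, u_m = 5·2^m + 2 for all m ≥ 1.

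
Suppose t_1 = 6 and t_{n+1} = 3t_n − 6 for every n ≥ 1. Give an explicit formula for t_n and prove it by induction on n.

Claim: t_n = 3^n + 3.

Base case: t_1 = 6, and 3^1 + 3 = 3 + 3 = 6.
Assume t_r = 3^r + 3 for some r ≥ 1.
Then t_{r+1} = 3t_r − 6 = 3·(3^r + 3) − 6 = 3^{r+1} + 9 − 6 = 3^{r+1} + 3.
So the formula holds for r+1, and by induction t_n = 3^n + 3 for all n ≥ 1.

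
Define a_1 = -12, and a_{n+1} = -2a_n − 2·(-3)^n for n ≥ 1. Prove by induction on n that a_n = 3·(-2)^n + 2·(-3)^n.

Base case: a_1 = -12, and 3·(-2)^1 + 2·(-3)^1 = -6 − 6 = -12.
Assume a_j = 3·(-2)^j + 2·(-3)^j for some j ≥ 1.
Then a_{j+1} = -2a_j − 2·(-3)^j = -2·(3·(-2)^j + 2·(-3)^j) − 2·(-3)^j = 3·(-2)^{j+1} − 4·(-3)^j − 2·(-3)^j = 3·(-2)^{j+1} − 6·(-3)^j = 3·(-2)^{j+1} + 2·(-3)^{j+1}.
By induction, a_n = 3·(-2)^n + 2·(-3)^n for all n ≥ 1.

a_n = 3·(-2)^n + 2·(-3)^n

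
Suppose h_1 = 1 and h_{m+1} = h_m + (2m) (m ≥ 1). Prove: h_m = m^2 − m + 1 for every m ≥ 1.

Base case: h_1 = 1, and 1^2 − 1 + 1 = 1.
Assume h_r = r^2 − r + 1.
Then h_{r+1} = h_r + (2r) = (r^2 − r + 1) + (2r) = r^2 + r + 1,
and (r+1)^2 − (r+1) + 1 = r^2 + r + 1.
This completes the inductive step, so h_m = m^2 − m + 1 for all m ≥ 1.

h_m = m^2 − m + 1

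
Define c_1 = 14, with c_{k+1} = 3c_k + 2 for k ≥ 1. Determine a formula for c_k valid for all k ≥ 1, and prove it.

Claim: c_k = 5·3^k − 1.

Base case: c_1 = 14, and 5·3^1 − 1 = 15 − 1 = 14.
Assume c_m = 5·3^m − 1 for some m ≥ 1.
Then c_{m+1} = 3c_m + 2 = 3·(5·3^m − 1) + 2 = 15·3^m − 3 + 2 = 5·3^{m+1} − 1.
This completes the inductive step, so c_k = 5·3^k − 1 for all k ≥ 1.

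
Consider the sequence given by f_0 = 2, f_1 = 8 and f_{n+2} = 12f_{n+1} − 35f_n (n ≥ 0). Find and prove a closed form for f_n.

Claim: f_n = 3·5^n − 7^n.

Base cases: f_0 = 2 and 3·5^0 − 7^0 = 2; f_1 = 8 and 3·5^1 − 7^1 = 8.
Assume f_i = 3·5^i − 7^i for all 0 ≤ i ≤ j, where j ≥ 1.
Then f_{j+1} = 12f_j − 35f_{j−1} = 12·(3·5^j − 7^j) − 35·(3·5^{j−1} − 7^{j−1}) = 3·(12·5 − 35)5^{j−1} − (12·7 − 35)7^{j−1} = 75·5^{j−1} − 49·7^{j−1} = 3·5^{j+1} − 7^{j+1}.
So the formula holds for j+1, and by strong induction f_n = 3·5^n − 7^n for all n ≥ 0.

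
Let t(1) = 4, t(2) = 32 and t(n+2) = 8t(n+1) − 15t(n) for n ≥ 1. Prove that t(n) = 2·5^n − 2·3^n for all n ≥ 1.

Base cases: t(1) = 4 and 2·5^1 − 2·3^1 = 4; t(2) = 32 and 2·5^2 − 2·3^2 = 32.
Assume t(i) = 2·5^i − 2·3^i for all 1 ≤ i ≤ j, where j ≥ 2.
Then t(j+1) = 8t(j) − 15t(j−1) = 8·(2·5^j − 2·3^j) − 15·(2·5^{j−1} − 2·3^{j−1}) = 2·(8·5 − 15)5^{j−1} − 2·(8·3 − 15)3^{j−1} = 50·5^{j−1} − 18·3^{j−1} = 2·5^{j+1} − 2·3^{j+1}.
Hence t(n) = 2·5^n − 2·3^n for every n ≥ 1, by strong induction.

t(n) = 2·5^n − 2·3^n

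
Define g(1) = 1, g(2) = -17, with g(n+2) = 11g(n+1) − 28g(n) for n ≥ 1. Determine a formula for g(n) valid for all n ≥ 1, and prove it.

Claim: g(n) = 2·4^n − 7^n.

Base cases: g(1) = 1 and 2·4^1 − 7^1 = 1; g(2) = -17 and 2·4^2 − 7^2 = -17.
Assume g(j) = 2·4^j − 7^j for all 1 ≤ j ≤ k, where k ≥ 2.
Then g(k+1) = 11g(k) − 28g(k−1) = 11·(2·4^k − 7^k) − 28·(2·4^{k−1} − 7^{k−1}) = 2·(11·4 − 28)4^{k−1} − (11·7 − 28)7^{k−1} = 32·4^{k−1} − 49·7^{k−1} = 2·4^{k+1} − 7^{k+1}.
Hence g(n) = 2·4^n − 7^n for every n ≥ 1, by strong induction.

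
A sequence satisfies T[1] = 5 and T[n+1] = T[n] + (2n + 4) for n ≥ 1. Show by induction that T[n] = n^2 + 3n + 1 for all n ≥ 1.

Base case: T[1] = 5, and 1^2 + 3·1 + 1 = 5.
Assume T[m] = m^2 + 3m + 1.
Then T[m+1] = T[m] + (2m + 4) = (m^2 + 3m + 1) + (2m + 4) = m^2 + 5m + 5,
and (m+1)^2 + 3·(m+1) + 1 = m^2 + 5m + 5.
By induction, T[n] = n^2 + 3n + 1 for all n ≥ 1.

T[n] = n^2 + 3n + 1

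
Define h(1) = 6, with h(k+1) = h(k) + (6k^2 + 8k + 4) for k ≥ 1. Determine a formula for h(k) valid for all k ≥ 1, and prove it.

Claim: h(k) = 2k^3 + k^2 + k + 2.

Base case: h(1) = 6, and 2·1^3 + 1^2 + 1 + 2 = 6.
Assume h(r) = 2r^3 + r^2 + r + 2.
Then h(r+1) = h(r) + (6r^2 + 8r + 4) = (2r^3 + r^2 + r + 2) + (6r^2 + 8r + 4) = 2r^3 + 7r^2 + 9r + 6,
and 2·(r+1)^3 + (r+1)^2 + (r+1) + 2 = 2r^3 + 7r^2 + 9r + 6.
By induction, h(k) = 2k^3 + k^2 + k + 2 for all k ≥ 1.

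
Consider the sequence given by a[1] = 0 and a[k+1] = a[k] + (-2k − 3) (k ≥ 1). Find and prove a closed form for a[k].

Claim: a[k] = -k^2 − 2k + 3.

Base case: a[1] = 0, and -1^2 − 2·1 + 3 = 0.
Assume a[m] = -m^2 − 2m + 3.
Then a[m+1] = a[m] + (-2m − 3) = (-m^2 − 2m + 3) + (-2m − 3) = -m^2 − 4m,
and -(m+1)^2 − 2·(m+1) + 3 = -m^2 − 4m.
By induction, a[k] = -k^2 − 2k + 3 for all k ≥ 1.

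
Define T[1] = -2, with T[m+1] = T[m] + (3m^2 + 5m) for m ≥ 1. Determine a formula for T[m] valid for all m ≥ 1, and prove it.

Claim: T[m] = m^3 + m^2 − 2m − 2.

Base case: T[1] = -2, and 1^3 + 1^2 − 2·1 − 2 = -2.
Assume T[j] = j^3 + j^2 − 2j − 2.
Then T[j+1] = T[j] + (3j^2 + 5j) = (j^3 + j^2 − 2j − 2) + (3j^2 + 5j) = j^3 + 4j^2 + 3j − 2,
and (j+1)^3 + (j+1)^2 − 2·(j+1) − 2 = j^3 + 4j^2 + 3j − 2.
This completes the inductive step, so T[m] = m^3 + m^2 − 2m − 2 for all m ≥ 1.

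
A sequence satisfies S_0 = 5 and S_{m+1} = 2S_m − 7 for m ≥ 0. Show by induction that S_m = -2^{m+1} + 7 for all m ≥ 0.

Base case: S_0 = 5, and -2^{0+1} + 7 = -2 + 7 = 5.
Assume S_j = -2^{j+1} + 7 for some j ≥ 0.
Then S_{j+1} = 2S_j − 7 = 2·(-2^{j+1} + 7) − 7 = -2^{j+2} + 14 − 7 = -2^{j+2} + 7.
Hence S_m = -2^{m+1} + 7 for every m ≥ 0, by induction.

S_m = -2^{m+1} + 7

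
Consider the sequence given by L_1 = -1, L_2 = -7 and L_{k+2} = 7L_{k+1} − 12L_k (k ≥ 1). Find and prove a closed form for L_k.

Claim: L_k = 3^k − 4^k.

Base cases: L_1 = -1 and 3^1 − 4^1 = -1; L_2 = -7 and 3^2 − 4^2 = -7.
Assume L_i = 3^i − 4^i for all 1 ≤ i ≤ j, where j ≥ 2.
Then L_{j+1} = 7L_j − 12L_{j−1} = 7·(3^j − 4^j) − 12·(3^{j−1} − 4^{j−1}) = (7·3 − 12)3^{j−1} − (7·4 − 12)4^{j−1} = 9·3^{j−1} − 16·4^{j−1} = 3^{j+1} − 4^{j+1}.
By strong induction, L_k = 3^k − 4^k for all k ≥ 1.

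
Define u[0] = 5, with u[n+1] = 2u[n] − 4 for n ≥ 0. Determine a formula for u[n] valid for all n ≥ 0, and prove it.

Claim: u[n] = 2^n + 4.

Base case: u[0] = 5, and 2^0 + 4 = 1 + 4 = 5.
Assume u[r] = 2^r + 4 for some r ≥ 0.
Then u[r+1] = 2u[r] − 4 = 2·(2^r + 4) − 4 = 2^{r+1} + 8 − 4 = 2^{r+1} + 4.
So the formula holds for r+1, and by induction u[n] = 2^n + 4 for all n ≥ 0.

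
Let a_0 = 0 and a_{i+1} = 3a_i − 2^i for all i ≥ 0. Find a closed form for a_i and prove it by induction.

Claim: a_i = -3^i + 2^i.

Base case: a_0 = 0, and -3^0 + 2^0 = -1 + 1 = 0.
Assume a_k = -3^k + 2^k for some k ≥ 0.
Then a_{k+1} = 3a_k − 2^k = 3·(-3^k + 2^k) − 2^k = -3^{k+1} + 3·2^k − 2^k = -3^{k+1} + 2·2^k = -3^{k+1} + 2^{k+1}.
This completes the inductive step, so a_i = -3^i + 2^i for all i ≥ 0.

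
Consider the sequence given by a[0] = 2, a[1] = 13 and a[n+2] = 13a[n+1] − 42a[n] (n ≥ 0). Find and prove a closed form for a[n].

Claim: a[n] = 7^n + 6^n.

Base cases: a[0] = 2 and 7^0 + 6^0 = 2; a[1] = 13 and 7^1 + 6^1 = 13.
Assume a[j] = 7^j + 6^j for all 0 ≤ j ≤ r, where r ≥ 1.
Then a[r+1] = 13a[r] − 42a[r−1] = 13·(7^r + 6^r) − 42·(7^{r−1} + 6^{r−1}) = (13·7 − 42)7^{r−1} + (13·6 − 42)6^{r−1} = 49·7^{r−1} + 36·6^{r−1} = 7^{r+1} + 6^{r+1}.
So the formula holds for r+1, and by strong induction a[n] = 7^n + 6^n for all n ≥ 0.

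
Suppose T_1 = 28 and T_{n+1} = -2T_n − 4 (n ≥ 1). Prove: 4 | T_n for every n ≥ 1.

Base case: T_1 = 28 = 4·7, so 4 | T_1.
Assume 4 | T_j, so T_j = 4t for some integer t.
Then T_{j+1} = -2T_j − 4 = -2·(4t) − 4 = 4(-2t − 1), so 4 | T_{j+1}.
By induction, 4 | T_n for all n ≥ 1.

4 | T_n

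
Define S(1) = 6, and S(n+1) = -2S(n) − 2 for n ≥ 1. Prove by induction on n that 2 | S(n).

Base case: S(1) = 6 = 2·3, so 2 | S(1).
Assume 2 | S(k), so S(k) = 2t for some integer t.
Then S(k+1) = -2S(k) − 2 = -2·(2t) − 2 = 2(-2t − 1), so 2 | S(k+1).
Hence 2 | S(n) for every n ≥ 1, by induction.

2 | S(n)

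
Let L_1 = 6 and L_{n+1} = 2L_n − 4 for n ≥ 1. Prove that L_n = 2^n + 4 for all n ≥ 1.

Base case: L_1 = 6, and 2^1 + 4 = 2 + 4 = 6.
Assume L_k = 2^k + 4 for some k ≥ 1.
Then L_{k+1} = 2L_k − 4 = 2·(2^k + 4) − 4 = 2^{k+1} + 8 − 4 = 2^{k+1} + 4.
By induction, L_n = 2^n + 4 for all n ≥ 1.

L_n = 2^n + 4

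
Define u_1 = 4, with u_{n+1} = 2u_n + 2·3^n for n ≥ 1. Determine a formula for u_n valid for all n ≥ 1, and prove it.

Claim: u_n = -2^n + 2·3^n.

Base case: u_1 = 4, and -2^1 + 2·3^1 = -2 + 6 = 4.
Assume u_m = -2^m + 2·3^m for some m ≥ 1.
Then u_{m+1} = 2u_m + 2·3^m = 2·(-2^m + 2·3^m) + 2·3^m = -2^{m+1} + 4·3^m + 2·3^m = -2^{m+1} + 6·3^m = -2^{m+1} + 2·3^{m+1}.
So the formula holds for m+1, and by induction u_n = -2^n + 2·3^n for all n ≥ 1.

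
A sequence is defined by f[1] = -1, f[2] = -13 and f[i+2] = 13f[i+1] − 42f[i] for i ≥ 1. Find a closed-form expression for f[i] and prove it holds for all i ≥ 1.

Claim: f[i] = -7^i + 6^i.

Base cases: f[1] = -1 and -7^1 + 6^1 = -1; f[2] = -13 and -7^2 + 6^2 = -13.
Assume f[t] = -7^t + 6^t for all 1 ≤ t ≤ j, where j ≥ 2.
Then f[j+1] = 13f[j] − 42f[j−1] = 13·(-7^j + 6^j) − 42·(-7^{j−1} + 6^{j−1}) = -(13·7 − 42)7^{j−1} + (13·6 − 42)6^{j−1} = -49·7^{j−1} + 36·6^{j−1} = -7^{j+1} + 6^{j+1}.
So the formula holds for j+1, and by strong induction f[i] = -7^i + 6^i for all i ≥ 1.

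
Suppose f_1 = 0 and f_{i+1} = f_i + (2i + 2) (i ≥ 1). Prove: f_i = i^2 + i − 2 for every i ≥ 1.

Base case: f_1 = 0, and 1^2 + 1 − 2 = 0.
Assume f_k = k^2 + k − 2.
Then f_{k+1} = f_k + (2k + 2) = (k^2 + k − 2) + (2k + 2) = k^2 + 3k,
and (k+1)^2 + (k+1) − 2 = k^2 + 3k.
This completes the inductive step, so f_i = i^2 + i − 2 for all i ≥ 1.

f_i = i^2 + i − 2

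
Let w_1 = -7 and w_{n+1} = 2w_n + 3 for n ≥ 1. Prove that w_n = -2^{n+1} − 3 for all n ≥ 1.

Base case: w_1 = -7, and -2^{1+1} − 3 = -4 − 3 = -7.
Assume w_j = -2^{j+1} − 3 for some j ≥ 1.
Then w_{j+1} = 2w_j + 3 = 2·(-2^{j+1} − 3) + 3 = -2^{j+2} − 6 + 3 = -2^{j+2} − 3.
By induction, w_n = -2^{n+1} − 3 for all n ≥ 1.

w_n = -2^{n+1} − 3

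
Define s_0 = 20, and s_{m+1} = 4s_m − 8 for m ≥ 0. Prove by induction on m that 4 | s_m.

Base case: s_0 = 20 = 4·5, so 4 | s_0.
Assume 4 | s_k, so s_k = 4t for some integer t.
Then s_{k+1} = 4s_k − 8 = 4·(4t) − 8 = 4(4t − 2), so 4 | s_{k+1}.
By induction, 4 | s_m for all m ≥ 0.

4 | s_m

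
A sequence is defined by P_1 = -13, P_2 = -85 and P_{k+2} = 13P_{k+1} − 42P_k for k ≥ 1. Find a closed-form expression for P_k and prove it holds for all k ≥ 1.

Claim: P_k = -6^k − 7^k.

Base cases: P_1 = -13 and -6^1 − 7^1 = -13; P_2 = -85 and -6^2 − 7^2 = -85.
Assume P_j = -6^j − 7^j for all 1 ≤ j ≤ m, where m ≥ 2.
Then P_{m+1} = 13P_m − 42P_{m−1} = 13·(-6^m − 7^m) − 42·(-6^{m−1} − 7^{m−1}) = -(13·6 − 42)6^{m−1} − (13·7 − 42)7^{m−1} = -36·6^{m−1} − 49·7^{m−1} = -6^{m+1} − 7^{m+1}.
So the formula holds for m+1, and by strong induction P_k = -6^k − 7^k for all k ≥ 1.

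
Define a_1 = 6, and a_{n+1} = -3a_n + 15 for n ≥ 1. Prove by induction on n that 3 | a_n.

Base case: a_1 = 6 = 3·2, so 3 | a_1.
Assume 3 | a_r, so a_r = 3t for some integer t.
Then a_{r+1} = -3a_r + 15 = -3·(3t) + 15 = 3(-3t + 5), so 3 | a_{r+1}.
Hence 3 | a_n for every n ≥ 1, by induction.

3 | a_n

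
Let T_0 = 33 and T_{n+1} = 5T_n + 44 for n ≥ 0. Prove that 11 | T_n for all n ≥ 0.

Base case: T_0 = 33 = 11·3, so 11 | T_0.
Assume 11 | T_m, so T_m = 11t for some integer t.
Then T_{m+1} = 5T_m + 44 = 5·(11t) + 44 = 11(5t + 4), so 11 | T_{m+1}.
So the property holds for m+1, and by induction 11 | T_n for all n ≥ 0.

11 | T_n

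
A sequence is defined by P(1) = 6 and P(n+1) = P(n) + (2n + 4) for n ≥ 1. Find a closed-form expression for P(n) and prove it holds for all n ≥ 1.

Claim: P(n) = n^2 + 3n + 2.

Base case: P(1) = 6, and 1^2 + 3·1 + 2 = 6.
Assume P(j) = j^2 + 3j + 2.
Then P(j+1) = P(j) + (2j + 4) = (j^2 + 3j + 2) + (2j + 4) = j^2 + 5j + 6,
and (j+1)^2 + 3·(j+1) + 2 = j^2 + 5j + 6.
Hence P(n) = n^2 + 3n + 2 for every n ≥ 1, by induction.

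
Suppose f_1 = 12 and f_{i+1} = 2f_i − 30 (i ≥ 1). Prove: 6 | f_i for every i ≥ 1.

Base case: f_1 = 12 = 6·2, so 6 | f_1.
Assume 6 | f_m, so f_m = 6t for some integer t.
Then f_{m+1} = 2f_m − 30 = 2·(6t) − 30 = 6(2t − 5), so 6 | f_{m+1}.
This completes the inductive step, so 6 | f_i for all i ≥ 1.

6 | f_i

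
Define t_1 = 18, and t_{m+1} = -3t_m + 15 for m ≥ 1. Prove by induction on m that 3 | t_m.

Base case: t_1 = 18 = 3·6, so 3 | t_1.
Assume 3 | t_k, so t_k = 3s for some integer s.
Then t_{k+1} = -3t_k + 15 = -3·(3s) + 15 = 3(-3s + 5), so 3 | t_{k+1}.
This completes the inductive step, so 3 | t_m for all m ≥ 1.

3 | t_m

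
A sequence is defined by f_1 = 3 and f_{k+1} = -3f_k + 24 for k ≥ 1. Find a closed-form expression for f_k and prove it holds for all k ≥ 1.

Claim: f_k = (-3)^k + 6.

Base case: f_1 = 3, and (-3)^1 + 6 = -3 + 6 = 3.
Assume f_r = (-3)^r + 6 for some r ≥ 1.
Then f_{r+1} = -3f_r + 24 = -3·((-3)^r + 6) + 24 = -3·(-3)^r − 18 + 24 = (-3)^{r+1} + 6.
So the formula holds for r+1, and by induction f_k = (-3)^k + 6 for all k ≥ 1.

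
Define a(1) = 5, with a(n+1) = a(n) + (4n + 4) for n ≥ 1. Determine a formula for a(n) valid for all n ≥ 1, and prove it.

Claim: a(n) = 2n^2 + 2n + 1.

Base case: a(1) = 5, and 2·1^2 + 2·1 + 1 = 5.
Assume a(r) = 2r^2 + 2r + 1.
Then a(r+1) = a(r) + (4r + 4) = (2r^2 + 2r + 1) + (4r + 4) = 2r^2 + 6r + 5,
and 2·(r+1)^2 + 2·(r+1) + 1 = 2r^2 + 6r + 5.
By induction, a(n) = 2n^2 + 2n + 1 for all n ≥ 1.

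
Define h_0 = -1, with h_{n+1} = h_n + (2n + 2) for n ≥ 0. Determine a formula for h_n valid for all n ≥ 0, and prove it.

Claim: h_n = n^2 + n − 1.

Base case: h_0 = -1, and 0^2 + 0 − 1 = -1.
Assume h_j = j^2 + j − 1.
Then h_{j+1} = h_j + (2j + 2) = (j^2 + j − 1) + (2j + 2) = j^2 + 3j + 1,
and (j+1)^2 + (j+1) − 1 = j^2 + 3j + 1.
Hence h_n = n^2 + n − 1 for every n ≥ 0, by induction.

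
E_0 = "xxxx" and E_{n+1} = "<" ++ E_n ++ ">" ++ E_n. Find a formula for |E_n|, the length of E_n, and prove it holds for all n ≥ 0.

Claim: |E_n| = 6·2^n − 2.

Base case: |E_0| = 4, and 6·2^0 − 2 = 4.
Assume |E_j| = 6·2^j − 2.
Then |E_{j+1}| = 1 + |E_j| + 1 + |E_j| = 2|E_j| + 2 = 2(6·2^j − 2) + 2 = 6·2^{j+1} − 4 + 2 = 6·2^{j+1} − 2.
Hence |E_n| = 6·2^n − 2 for every n ≥ 0, by induction.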